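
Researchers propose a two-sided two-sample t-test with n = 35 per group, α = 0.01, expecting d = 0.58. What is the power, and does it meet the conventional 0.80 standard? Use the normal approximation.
Power ≈ 0.44; the study is underpowered (power < 0.80)

Power calculation (two-sample t-test, normal approximation):
z_β = d · √(n/2) - z_{α/2}
z_β = 0.58 · √(35/2) - 2.576
z_β = 0.58 · 4.183 - 2.576
z_β = -0.150

Power = Φ(z_β) = Φ(-0.150) ≈ 0.441

Effect size d = 0.58 is medium by Cohen's convention (0.2/0.5/0.8).

Threshold: power ≥ 0.80 is conventionally adequate.
Power ≈ 0.44 → the study is underpowered (power < 0.80).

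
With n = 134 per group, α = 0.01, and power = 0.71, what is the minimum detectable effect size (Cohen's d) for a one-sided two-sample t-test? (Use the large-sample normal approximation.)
d ≈ 0.35

Minimum detectable effect (two-sample t-test, normal approximation):
d = (z_α + z_β) / √(n/2)
d = (2.326 + 0.553) / √(134/2)
d = 2.880 / 8.185
d ≈ 0.35

By Cohen's convention (0.2 small / 0.5 medium / 0.8 large): small effect.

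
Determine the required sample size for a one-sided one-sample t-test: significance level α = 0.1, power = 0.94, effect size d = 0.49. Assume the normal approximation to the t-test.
n = 34

Sample size formula (one-sample t-test, normal approximation):
n = ((z_α + z_β) / d)²

z_α = 1.282 (for α = 0.1, one-sided)
z_β = 1.555 (for power = 0.94)
d = 0.49

n = ((1.282 + 1.555) / 0.49)²
n = (5.790)²
n ≈ 33.52
Round up to the next whole number: n = 34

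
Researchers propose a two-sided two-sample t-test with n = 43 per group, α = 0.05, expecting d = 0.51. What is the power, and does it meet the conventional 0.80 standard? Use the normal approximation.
Power ≈ 0.66; the study is underpowered (power < 0.80)

Power calculation (two-sample t-test, normal approximation):
z_β = d · √(n/2) - z_{α/2}
z_β = 0.51 · √(43/2) - 1.960
z_β = 0.51 · 4.637 - 1.960
z_β = 0.405

Power = Φ(z_β) = Φ(0.405) ≈ 0.657

Effect size d = 0.51 is medium by Cohen's convention (0.2/0.5/0.8).

Threshold: power ≥ 0.80 is conventionally adequate.
Power ≈ 0.66 → the study is underpowered (power < 0.80).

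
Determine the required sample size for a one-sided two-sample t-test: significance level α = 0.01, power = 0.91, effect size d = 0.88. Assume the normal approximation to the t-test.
n = 35 per group

Sample size formula (two-sample t-test, normal approximation):
n = 2 · ((z_α + z_β) / d)²

z_α = 2.326 (for α = 0.01, one-sided)
z_β = 1.341 (for power = 0.91)
d = 0.88

n = 2 · ((2.326 + 1.341) / 0.88)²
n = 2 · (4.167)²
n ≈ 34.73
Round up to the next whole number: n = 35 per group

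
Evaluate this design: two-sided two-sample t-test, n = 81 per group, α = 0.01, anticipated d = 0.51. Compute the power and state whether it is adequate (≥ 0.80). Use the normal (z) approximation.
Power ≈ 0.75; the study is underpowered (power < 0.80)

Power calculation (two-sample t-test, normal approximation):
z_β = d · √(n/2) - z_{α/2}
z_β = 0.51 · √(81/2) - 2.576
z_β = 0.51 · 6.364 - 2.576
z_β = 0.670

Power = Φ(z_β) = Φ(0.670) ≈ 0.749

Effect size d = 0.51 is medium by Cohen's convention (0.2/0.5/0.8).

Threshold: power ≥ 0.80 is conventionally adequate.
Power ≈ 0.75 → the study is underpowered (power < 0.80).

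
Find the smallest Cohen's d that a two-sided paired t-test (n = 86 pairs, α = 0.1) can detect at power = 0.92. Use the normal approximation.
d ≈ 0.33

Minimum detectable effect (paired t-test, normal approximation):
d = (z_{α/2} + z_β) / √n
d = (1.645 + 1.405) / √86
d = 3.050 / 9.274
d ≈ 0.33

By Cohen's convention (0.2 small / 0.5 medium / 0.8 large): small effect.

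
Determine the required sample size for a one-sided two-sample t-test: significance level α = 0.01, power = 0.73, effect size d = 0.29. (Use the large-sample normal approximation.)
n = 206 per group

Sample size formula (two-sample t-test, normal approximation):
n = 2 · ((z_α + z_β) / d)²

z_α = 2.326 (for α = 0.01, one-sided)
z_β = 0.613 (for power = 0.73)
d = 0.29

n = 2 · ((2.326 + 0.613) / 0.29)²
n = 2 · (10.134)²
n ≈ 205.40
Round up to the next whole number: n = 206 per group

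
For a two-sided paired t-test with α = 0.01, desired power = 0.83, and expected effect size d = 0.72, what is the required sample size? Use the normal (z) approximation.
n = 25 pairs

Sample size formula (paired t-test, normal approximation):
n = ((z_{α/2} + z_β) / d)²

z_{α/2} = 2.576 (for α = 0.01, two-sided)
z_β = 0.954 (for power = 0.83)
d = 0.72

n = ((2.576 + 0.954) / 0.72)²
n = (4.903)²
n ≈ 24.04
Round up to the next whole number: n = 25 pairs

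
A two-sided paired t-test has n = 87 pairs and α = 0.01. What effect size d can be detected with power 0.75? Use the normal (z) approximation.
d ≈ 0.35

Minimum detectable effect (paired t-test, normal approximation):
d = (z_{α/2} + z_β) / √n
d = (2.576 + 0.674) / √87
d = 3.250 / 9.327
d ≈ 0.35

By Cohen's convention (0.2 small / 0.5 medium / 0.8 large): small effect.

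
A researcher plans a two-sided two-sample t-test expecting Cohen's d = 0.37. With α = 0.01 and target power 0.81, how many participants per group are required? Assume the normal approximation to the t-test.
n = 175 per group

Sample size formula (two-sample t-test, normal approximation):
n = 2 · ((z_{α/2} + z_β) / d)²

z_{α/2} = 2.576 (for α = 0.01, two-sided)
z_β = 0.878 (for power = 0.81)
d = 0.37

n = 2 · ((2.576 + 0.878) / 0.37)²
n = 2 · (9.335)²
n ≈ 174.28
Round up to the next whole number: n = 175 per group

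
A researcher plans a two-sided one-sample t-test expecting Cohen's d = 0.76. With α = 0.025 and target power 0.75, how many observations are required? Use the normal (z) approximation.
n = 15

Sample size formula (one-sample t-test, normal approximation):
n = ((z_{α/2} + z_β) / d)²

z_{α/2} = 2.241 (for α = 0.025, two-sided)
z_β = 0.674 (for power = 0.75)
d = 0.76

n = ((2.241 + 0.674) / 0.76)²
n = (3.836)²
n ≈ 14.71
Round up to the next whole number: n = 15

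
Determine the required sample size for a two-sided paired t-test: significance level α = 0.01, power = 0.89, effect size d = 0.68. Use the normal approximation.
n = 32 pairs

Sample size formula (paired t-test, normal approximation):
n = ((z_{α/2} + z_β) / d)²

z_{α/2} = 2.576 (for α = 0.01, two-sided)
z_β = 1.227 (for power = 0.89)
d = 0.68

n = ((2.576 + 1.227) / 0.68)²
n = (5.593)²
n ≈ 31.28
Round up to the next whole number: n = 32 pairs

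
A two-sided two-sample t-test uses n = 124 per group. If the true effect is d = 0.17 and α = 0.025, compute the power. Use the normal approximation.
Power ≈ 0.18

Power calculation (two-sample t-test, normal approximation):
z_β = d · √(n/2) - z_{α/2}
z_β = 0.17 · √(124/2) - 2.241
z_β = 0.17 · 7.874 - 2.241
z_β = -0.903

Power = Φ(z_β) = Φ(-0.903) ≈ 0.183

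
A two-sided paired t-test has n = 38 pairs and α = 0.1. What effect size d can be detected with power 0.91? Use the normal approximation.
d ≈ 0.48

Minimum detectable effect (paired t-test, normal approximation):
d = (z_{α/2} + z_β) / √n
d = (1.645 + 1.341) / √38
d = 2.986 / 6.164
d ≈ 0.48

By Cohen's convention (0.2 small / 0.5 medium / 0.8 large): small effect.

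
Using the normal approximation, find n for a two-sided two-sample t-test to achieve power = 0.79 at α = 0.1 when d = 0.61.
n = 33 per group

Sample size formula (two-sample t-test, normal approximation):
n = 2 · ((z_{α/2} + z_β) / d)²

z_{α/2} = 1.645 (for α = 0.1, two-sided)
z_β = 0.806 (for power = 0.79)
d = 0.61

n = 2 · ((1.645 + 0.806) / 0.61)²
n = 2 · (4.018)²
n ≈ 32.29
Round up to the next whole number: n = 33 per group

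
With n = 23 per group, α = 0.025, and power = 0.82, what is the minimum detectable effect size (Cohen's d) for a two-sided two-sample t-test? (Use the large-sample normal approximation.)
d ≈ 0.93

Minimum detectable effect (two-sample t-test, normal approximation):
d = (z_{α/2} + z_β) / √(n/2)
d = (2.241 + 0.915) / √(23/2)
d = 3.157 / 3.391
d ≈ 0.93

By Cohen's convention (0.2 small / 0.5 medium / 0.8 large): large effect.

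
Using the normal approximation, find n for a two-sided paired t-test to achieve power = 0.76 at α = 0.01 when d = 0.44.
n = 56 pairs

Sample size formula (paired t-test, normal approximation):
n = ((z_{α/2} + z_β) / d)²

z_{α/2} = 2.576 (for α = 0.01, two-sided)
z_β = 0.706 (for power = 0.76)
d = 0.44

n = ((2.576 + 0.706) / 0.44)²
n = (7.459)²
n ≈ 55.64
Round up to the next whole number: n = 56 pairs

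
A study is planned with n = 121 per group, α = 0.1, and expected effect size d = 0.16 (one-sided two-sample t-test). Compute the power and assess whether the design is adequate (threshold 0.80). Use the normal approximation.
Power ≈ 0.49; the study is underpowered (power < 0.80)

Power calculation (two-sample t-test, normal approximation):
z_β = d · √(n/2) - z_α
z_β = 0.16 · √(121/2) - 1.282
z_β = 0.16 · 7.778 - 1.282
z_β = -0.037

Power = Φ(z_β) = Φ(-0.037) ≈ 0.485

Effect size d = 0.16 is very small by Cohen's convention (0.2/0.5/0.8).

Threshold: power ≥ 0.80 is conventionally adequate.
Power ≈ 0.49 → the study is underpowered (power < 0.80).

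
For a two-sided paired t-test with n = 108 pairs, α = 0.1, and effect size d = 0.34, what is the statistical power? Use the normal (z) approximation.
Power ≈ 0.97

Power calculation (paired t-test, normal approximation):
z_β = d · √n - z_{α/2}
z_β = 0.34 · √108 - 1.645
z_β = 0.34 · 10.392 - 1.645
z_β = 1.889

Power = Φ(z_β) = Φ(1.889) ≈ 0.971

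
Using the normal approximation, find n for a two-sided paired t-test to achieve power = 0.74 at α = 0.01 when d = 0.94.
n = 12 pairs

Sample size formula (paired t-test, normal approximation):
n = ((z_{α/2} + z_β) / d)²

z_{α/2} = 2.576 (for α = 0.01, two-sided)
z_β = 0.643 (for power = 0.74)
d = 0.94

n = ((2.576 + 0.643) / 0.94)²
n = (3.424)²
n ≈ 11.72
Round up to the next whole number: n = 12 pairs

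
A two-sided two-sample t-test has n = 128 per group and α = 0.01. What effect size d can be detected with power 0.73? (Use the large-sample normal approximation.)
d ≈ 0.40

Minimum detectable effect (two-sample t-test, normal approximation):
d = (z_{α/2} + z_β) / √(n/2)
d = (2.576 + 0.613) / √(128/2)
d = 3.189 / 8.000
d ≈ 0.40

By Cohen's convention (0.2 small / 0.5 medium / 0.8 large): small effect.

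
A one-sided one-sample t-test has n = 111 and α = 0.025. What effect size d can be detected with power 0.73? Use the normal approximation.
d ≈ 0.24

Minimum detectable effect (one-sample t-test, normal approximation):
d = (z_α + z_β) / √n
d = (1.960 + 0.613) / √111
d = 2.573 / 10.536
d ≈ 0.24

By Cohen's convention (0.2 small / 0.5 medium / 0.8 large): small effect.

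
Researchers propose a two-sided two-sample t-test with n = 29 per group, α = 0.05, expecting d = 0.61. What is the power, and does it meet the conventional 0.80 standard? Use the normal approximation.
Power ≈ 0.64; the study is underpowered (power < 0.80)

Power calculation (two-sample t-test, normal approximation):
z_β = d · √(n/2) - z_{α/2}
z_β = 0.61 · √(29/2) - 1.960
z_β = 0.61 · 3.808 - 1.960
z_β = 0.363

Power = Φ(z_β) = Φ(0.363) ≈ 0.642

Effect size d = 0.61 is medium by Cohen's convention (0.2/0.5/0.8).

Threshold: power ≥ 0.80 is conventionally adequate.
Power ≈ 0.64 → the study is underpowered (power < 0.80).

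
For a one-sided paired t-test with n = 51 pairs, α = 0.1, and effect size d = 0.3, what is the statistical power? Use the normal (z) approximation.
Power ≈ 0.81

Power calculation (paired t-test, normal approximation):
z_β = d · √n - z_α
z_β = 0.3 · √51 - 1.282
z_β = 0.3 · 7.141 - 1.282
z_β = 0.861

Power = Φ(z_β) = Φ(0.861) ≈ 0.805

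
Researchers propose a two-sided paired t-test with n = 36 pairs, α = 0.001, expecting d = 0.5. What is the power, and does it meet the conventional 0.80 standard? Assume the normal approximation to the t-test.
Power ≈ 0.39; the study is underpowered (power < 0.80)

Power calculation (paired t-test, normal approximation):
z_β = d · √n - z_{α/2}
z_β = 0.5 · √36 - 3.291
z_β = 0.5 · 6.000 - 3.291
z_β = -0.291

Power = Φ(z_β) = Φ(-0.291) ≈ 0.386

Effect size d = 0.5 is medium by Cohen's convention (0.2/0.5/0.8).

Threshold: power ≥ 0.80 is conventionally adequate.
Power ≈ 0.39 → the study is underpowered (power < 0.80).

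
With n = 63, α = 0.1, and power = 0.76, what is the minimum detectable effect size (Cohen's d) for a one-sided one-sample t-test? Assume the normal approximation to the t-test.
d ≈ 0.25

Minimum detectable effect (one-sample t-test, normal approximation):
d = (z_α + z_β) / √n
d = (1.282 + 0.706) / √63
d = 1.988 / 7.937
d ≈ 0.25

By Cohen's convention (0.2 small / 0.5 medium / 0.8 large): small effect.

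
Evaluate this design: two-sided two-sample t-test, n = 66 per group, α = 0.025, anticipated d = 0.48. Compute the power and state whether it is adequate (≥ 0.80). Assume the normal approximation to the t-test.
Power ≈ 0.70; the study is underpowered (power < 0.80)

Power calculation (two-sample t-test, normal approximation):
z_β = d · √(n/2) - z_{α/2}
z_β = 0.48 · √(66/2) - 2.241
z_β = 0.48 · 5.745 - 2.241
z_β = 0.516

Power = Φ(z_β) = Φ(0.516) ≈ 0.697

Effect size d = 0.48 is small by Cohen's convention (0.2/0.5/0.8).

Threshold: power ≥ 0.80 is conventionally adequate.
Power ≈ 0.70 → the study is underpowered (power < 0.80).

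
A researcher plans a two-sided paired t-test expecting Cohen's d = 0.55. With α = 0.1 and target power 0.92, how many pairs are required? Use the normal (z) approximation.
n = 31 pairs

Sample size formula (paired t-test, normal approximation):
n = ((z_{α/2} + z_β) / d)²

z_{α/2} = 1.645 (for α = 0.1, two-sided)
z_β = 1.405 (for power = 0.92)
d = 0.55

n = ((1.645 + 1.405) / 0.55)²
n = (5.545)²
n ≈ 30.75
Round up to the next whole number: n = 31 pairs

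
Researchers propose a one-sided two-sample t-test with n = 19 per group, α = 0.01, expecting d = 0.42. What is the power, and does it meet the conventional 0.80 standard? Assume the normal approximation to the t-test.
Power ≈ 0.15; the study is underpowered (power < 0.80)

Power calculation (two-sample t-test, normal approximation):
z_β = d · √(n/2) - z_α
z_β = 0.42 · √(19/2) - 2.326
z_β = 0.42 · 3.082 - 2.326
z_β = -1.032

Power = Φ(z_β) = Φ(-1.032) ≈ 0.151

Effect size d = 0.42 is small by Cohen's convention (0.2/0.5/0.8).

Threshold: power ≥ 0.80 is conventionally adequate.
Power ≈ 0.15 → the study is underpowered (power < 0.80).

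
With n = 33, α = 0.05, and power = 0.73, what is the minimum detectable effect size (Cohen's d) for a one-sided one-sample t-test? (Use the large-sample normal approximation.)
d ≈ 0.39

Minimum detectable effect (one-sample t-test, normal approximation):
d = (z_α + z_β) / √n
d = (1.645 + 0.613) / √33
d = 2.258 / 5.745
d ≈ 0.39

By Cohen's convention (0.2 small / 0.5 medium / 0.8 large): small effect.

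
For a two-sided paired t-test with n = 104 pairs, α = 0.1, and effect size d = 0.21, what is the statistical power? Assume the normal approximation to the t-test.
Power ≈ 0.69

Power calculation (paired t-test, normal approximation):
z_β = d · √n - z_{α/2}
z_β = 0.21 · √104 - 1.645
z_β = 0.21 · 10.198 - 1.645
z_β = 0.497

Power = Φ(z_β) = Φ(0.497) ≈ 0.690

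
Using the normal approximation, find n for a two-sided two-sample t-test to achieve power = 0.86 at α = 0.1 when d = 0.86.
n = 21 per group

Sample size formula (two-sample t-test, normal approximation):
n = 2 · ((z_{α/2} + z_β) / d)²

z_{α/2} = 1.645 (for α = 0.1, two-sided)
z_β = 1.080 (for power = 0.86)
d = 0.86

n = 2 · ((1.645 + 1.080) / 0.86)²
n = 2 · (3.169)²
n ≈ 20.09
Round up to the next whole number: n = 21 per group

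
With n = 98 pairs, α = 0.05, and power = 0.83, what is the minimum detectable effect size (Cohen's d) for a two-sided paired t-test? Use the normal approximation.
d ≈ 0.29

Minimum detectable effect (paired t-test, normal approximation):
d = (z_{α/2} + z_β) / √n
d = (1.960 + 0.954) / √98
d = 2.914 / 9.899
d ≈ 0.29

By Cohen's convention (0.2 small / 0.5 medium / 0.8 large): small effect.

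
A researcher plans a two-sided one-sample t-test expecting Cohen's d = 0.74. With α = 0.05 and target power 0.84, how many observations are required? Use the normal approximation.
n = 16

Sample size formula (one-sample t-test, normal approximation):
n = ((z_{α/2} + z_β) / d)²

z_{α/2} = 1.960 (for α = 0.05, two-sided)
z_β = 0.994 (for power = 0.84)
d = 0.74

n = ((1.960 + 0.994) / 0.74)²
n = (3.992)²
n ≈ 15.94
Round up to the next whole number: n = 16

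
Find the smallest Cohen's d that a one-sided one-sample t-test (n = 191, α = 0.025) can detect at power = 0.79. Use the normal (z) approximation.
d ≈ 0.20

Minimum detectable effect (one-sample t-test, normal approximation):
d = (z_α + z_β) / √n
d = (1.960 + 0.806) / √191
d = 2.766 / 13.820
d ≈ 0.20

By Cohen's convention (0.2 small / 0.5 medium / 0.8 large): small effect.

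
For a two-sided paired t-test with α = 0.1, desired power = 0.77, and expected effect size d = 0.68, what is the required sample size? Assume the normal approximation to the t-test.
n = 13 pairs

Sample size formula (paired t-test, normal approximation):
n = ((z_{α/2} + z_β) / d)²

z_{α/2} = 1.645 (for α = 0.1, two-sided)
z_β = 0.739 (for power = 0.77)
d = 0.68

n = ((1.645 + 0.739) / 0.68)²
n = (3.506)²
n ≈ 12.29
Round up to the next whole number: n = 13 pairs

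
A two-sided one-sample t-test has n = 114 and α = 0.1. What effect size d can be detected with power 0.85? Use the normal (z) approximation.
d ≈ 0.25

Minimum detectable effect (one-sample t-test, normal approximation):
d = (z_{α/2} + z_β) / √n
d = (1.645 + 1.036) / √114
d = 2.681 / 10.677
d ≈ 0.25

By Cohen's convention (0.2 small / 0.5 medium / 0.8 large): small effect.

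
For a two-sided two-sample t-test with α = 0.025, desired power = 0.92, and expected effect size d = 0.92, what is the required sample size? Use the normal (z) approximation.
n = 32 per group

Sample size formula (two-sample t-test, normal approximation):
n = 2 · ((z_{α/2} + z_β) / d)²

z_{α/2} = 2.241 (for α = 0.025, two-sided)
z_β = 1.405 (for power = 0.92)
d = 0.92

n = 2 · ((2.241 + 1.405) / 0.92)²
n = 2 · (3.963)²
n ≈ 31.41
Round up to the next whole number: n = 32 per group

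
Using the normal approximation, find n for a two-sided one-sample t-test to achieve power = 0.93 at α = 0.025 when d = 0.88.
n = 18

Sample size formula (one-sample t-test, normal approximation):
n = ((z_{α/2} + z_β) / d)²

z_{α/2} = 2.241 (for α = 0.025, two-sided)
z_β = 1.476 (for power = 0.93)
d = 0.88

n = ((2.241 + 1.476) / 0.88)²
n = (4.224)²
n ≈ 17.84
Round up to the next whole number: n = 18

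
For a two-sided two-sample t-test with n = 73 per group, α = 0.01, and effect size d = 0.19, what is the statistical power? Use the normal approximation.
Power ≈ 0.08

Power calculation (two-sample t-test, normal approximation):
z_β = d · √(n/2) - z_{α/2}
z_β = 0.19 · √(73/2) - 2.576
z_β = 0.19 · 6.042 - 2.576
z_β = -1.428

Power = Φ(z_β) = Φ(-1.428) ≈ 0.077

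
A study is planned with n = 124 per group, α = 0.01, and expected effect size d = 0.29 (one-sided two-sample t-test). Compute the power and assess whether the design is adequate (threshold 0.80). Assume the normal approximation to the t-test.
Power ≈ 0.48; the study is underpowered (power < 0.80)

Power calculation (two-sample t-test, normal approximation):
z_β = d · √(n/2) - z_α
z_β = 0.29 · √(124/2) - 2.326
z_β = 0.29 · 7.874 - 2.326
z_β = -0.043

Power = Φ(z_β) = Φ(-0.043) ≈ 0.483

Effect size d = 0.29 is small by Cohen's convention (0.2/0.5/0.8).

Threshold: power ≥ 0.80 is conventionally adequate.
Power ≈ 0.48 → the study is underpowered (power < 0.80).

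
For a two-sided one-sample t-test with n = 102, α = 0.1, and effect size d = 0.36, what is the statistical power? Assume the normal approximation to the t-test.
Power ≈ 0.98

Power calculation (one-sample t-test, normal approximation):
z_β = d · √n - z_{α/2}
z_β = 0.36 · √102 - 1.645
z_β = 0.36 · 10.100 - 1.645
z_β = 1.991

Power = Φ(z_β) = Φ(1.991) ≈ 0.977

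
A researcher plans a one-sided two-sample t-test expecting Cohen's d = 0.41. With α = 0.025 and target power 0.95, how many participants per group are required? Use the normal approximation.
n = 155 per group

Sample size formula (two-sample t-test, normal approximation):
n = 2 · ((z_α + z_β) / d)²

z_α = 1.960 (for α = 0.025, one-sided)
z_β = 1.645 (for power = 0.95)
d = 0.41

n = 2 · ((1.960 + 1.645) / 0.41)²
n = 2 · (8.793)²
n ≈ 154.63
Round up to the next whole number: n = 155 per group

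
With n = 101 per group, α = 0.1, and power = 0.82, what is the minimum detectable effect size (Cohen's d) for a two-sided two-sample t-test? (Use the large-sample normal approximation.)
d ≈ 0.36

Minimum detectable effect (two-sample t-test, normal approximation):
d = (z_{α/2} + z_β) / √(n/2)
d = (1.645 + 0.915) / √(101/2)
d = 2.560 / 7.106
d ≈ 0.36

By Cohen's convention (0.2 small / 0.5 medium / 0.8 large): small effect.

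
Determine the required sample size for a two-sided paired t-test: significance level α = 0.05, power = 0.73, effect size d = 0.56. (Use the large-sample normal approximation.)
n = 22 pairs

Sample size formula (paired t-test, normal approximation):
n = ((z_{α/2} + z_β) / d)²

z_{α/2} = 1.960 (for α = 0.05, two-sided)
z_β = 0.613 (for power = 0.73)
d = 0.56

n = ((1.960 + 0.613) / 0.56)²
n = (4.595)²
n ≈ 21.11
Round up to the next whole number: n = 22 pairs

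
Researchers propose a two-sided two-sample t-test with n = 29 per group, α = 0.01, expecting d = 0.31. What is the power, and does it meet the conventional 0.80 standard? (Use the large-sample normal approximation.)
Power ≈ 0.08; the study is underpowered (power < 0.80)

Power calculation (two-sample t-test, normal approximation):
z_β = d · √(n/2) - z_{α/2}
z_β = 0.31 · √(29/2) - 2.576
z_β = 0.31 · 3.808 - 2.576
z_β = -1.395

Power = Φ(z_β) = Φ(-1.395) ≈ 0.081

Effect size d = 0.31 is small by Cohen's convention (0.2/0.5/0.8).

Threshold: power ≥ 0.80 is conventionally adequate.
Power ≈ 0.08 → the study is underpowered (power < 0.80).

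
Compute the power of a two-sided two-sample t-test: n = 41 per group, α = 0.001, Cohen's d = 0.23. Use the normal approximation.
Power ≈ 0.01

Power calculation (two-sample t-test, normal approximation):
z_β = d · √(n/2) - z_{α/2}
z_β = 0.23 · √(41/2) - 3.291
z_β = 0.23 · 4.528 - 3.291
z_β = -2.249

Power = Φ(z_β) = Φ(-2.249) ≈ 0.012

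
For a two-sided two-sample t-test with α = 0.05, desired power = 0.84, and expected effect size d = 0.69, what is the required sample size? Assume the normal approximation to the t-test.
n = 37 per group

Sample size formula (two-sample t-test, normal approximation):
n = 2 · ((z_{α/2} + z_β) / d)²

z_{α/2} = 1.960 (for α = 0.05, two-sided)
z_β = 0.994 (for power = 0.84)
d = 0.69

n = 2 · ((1.960 + 0.994) / 0.69)²
n = 2 · (4.281)²
n ≈ 36.65
Round up to the next whole number: n = 37 per group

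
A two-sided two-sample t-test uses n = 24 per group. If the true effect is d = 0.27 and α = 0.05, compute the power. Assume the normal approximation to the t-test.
Power ≈ 0.15

Power calculation (two-sample t-test, normal approximation):
z_β = d · √(n/2) - z_{α/2}
z_β = 0.27 · √(24/2) - 1.960
z_β = 0.27 · 3.464 - 1.960
z_β = -1.025

Power = Φ(z_β) = Φ(-1.025) ≈ 0.153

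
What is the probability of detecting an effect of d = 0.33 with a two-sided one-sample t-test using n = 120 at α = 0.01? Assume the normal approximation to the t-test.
Power ≈ 0.85

Power calculation (one-sample t-test, normal approximation):
z_β = d · √n - z_{α/2}
z_β = 0.33 · √120 - 2.576
z_β = 0.33 · 10.954 - 2.576
z_β = 1.039

Power = Φ(z_β) = Φ(1.039) ≈ 0.851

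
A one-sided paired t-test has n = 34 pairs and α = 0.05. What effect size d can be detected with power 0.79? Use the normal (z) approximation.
d ≈ 0.42

Minimum detectable effect (paired t-test, normal approximation):
d = (z_α + z_β) / √n
d = (1.645 + 0.806) / √34
d = 2.451 / 5.831
d ≈ 0.42

By Cohen's convention (0.2 small / 0.5 medium / 0.8 large): small effect.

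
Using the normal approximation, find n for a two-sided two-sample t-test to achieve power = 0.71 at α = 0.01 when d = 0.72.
n = 38 per group

Sample size formula (two-sample t-test, normal approximation):
n = 2 · ((z_{α/2} + z_β) / d)²

z_{α/2} = 2.576 (for α = 0.01, two-sided)
z_β = 0.553 (for power = 0.71)
d = 0.72

n = 2 · ((2.576 + 0.553) / 0.72)²
n = 2 · (4.346)²
n ≈ 37.78
Round up to the next whole number: n = 38 per group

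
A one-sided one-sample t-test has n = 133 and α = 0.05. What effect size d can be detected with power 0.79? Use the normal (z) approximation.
d ≈ 0.21

Minimum detectable effect (one-sample t-test, normal approximation):
d = (z_α + z_β) / √n
d = (1.645 + 0.806) / √133
d = 2.451 / 11.533
d ≈ 0.21

By Cohen's convention (0.2 small / 0.5 medium / 0.8 large): small effect.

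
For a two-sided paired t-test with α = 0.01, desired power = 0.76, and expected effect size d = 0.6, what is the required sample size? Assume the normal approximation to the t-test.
n = 30 pairs

Sample size formula (paired t-test, normal approximation):
n = ((z_{α/2} + z_β) / d)²

z_{α/2} = 2.576 (for α = 0.01, two-sided)
z_β = 0.706 (for power = 0.76)
d = 0.6

n = ((2.576 + 0.706) / 0.6)²
n = (5.470)²
n ≈ 29.92
Round up to the next whole number: n = 30 pairs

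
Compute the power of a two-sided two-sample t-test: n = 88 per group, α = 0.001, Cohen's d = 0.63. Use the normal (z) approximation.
Power ≈ 0.81

Power calculation (two-sample t-test, normal approximation):
z_β = d · √(n/2) - z_{α/2}
z_β = 0.63 · √(88/2) - 3.291
z_β = 0.63 · 6.633 - 3.291
z_β = 0.888

Power = Φ(z_β) = Φ(0.888) ≈ 0.813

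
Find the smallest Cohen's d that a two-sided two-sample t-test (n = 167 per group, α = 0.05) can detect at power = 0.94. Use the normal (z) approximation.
d ≈ 0.38

Minimum detectable effect (two-sample t-test, normal approximation):
d = (z_{α/2} + z_β) / √(n/2)
d = (1.960 + 1.555) / √(167/2)
d = 3.515 / 9.138
d ≈ 0.38

By Cohen's convention (0.2 small / 0.5 medium / 0.8 large): small effect.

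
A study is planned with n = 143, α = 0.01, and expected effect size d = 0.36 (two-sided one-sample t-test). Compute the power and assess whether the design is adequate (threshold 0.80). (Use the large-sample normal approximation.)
Power ≈ 0.96; the study is adequately powered (power ≥ 0.80)

Power calculation (one-sample t-test, normal approximation):
z_β = d · √n - z_{α/2}
z_β = 0.36 · √143 - 2.576
z_β = 0.36 · 11.958 - 2.576
z_β = 1.729

Power = Φ(z_β) = Φ(1.729) ≈ 0.958

Effect size d = 0.36 is small by Cohen's convention (0.2/0.5/0.8).

Threshold: power ≥ 0.80 is conventionally adequate.
Power ≈ 0.96 → the study is adequately powered (power ≥ 0.80).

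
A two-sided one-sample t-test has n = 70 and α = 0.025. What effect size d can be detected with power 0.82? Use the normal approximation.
d ≈ 0.38

Minimum detectable effect (one-sample t-test, normal approximation):
d = (z_{α/2} + z_β) / √n
d = (2.241 + 0.915) / √70
d = 3.157 / 8.367
d ≈ 0.38

By Cohen's convention (0.2 small / 0.5 medium / 0.8 large): small effect.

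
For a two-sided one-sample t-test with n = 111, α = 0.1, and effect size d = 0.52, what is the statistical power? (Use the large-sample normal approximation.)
Power ≈ 1.00

Power calculation (one-sample t-test, normal approximation):
z_β = d · √n - z_{α/2}
z_β = 0.52 · √111 - 1.645
z_β = 0.52 · 10.536 - 1.645
z_β = 3.834

Power = Φ(z_β) = Φ(3.834) ≈ 1.000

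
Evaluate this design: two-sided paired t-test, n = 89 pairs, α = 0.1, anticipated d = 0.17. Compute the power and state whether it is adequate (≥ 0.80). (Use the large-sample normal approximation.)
Power ≈ 0.48; the study is underpowered (power < 0.80)

Power calculation (paired t-test, normal approximation):
z_β = d · √n - z_{α/2}
z_β = 0.17 · √89 - 1.645
z_β = 0.17 · 9.434 - 1.645
z_β = -0.041

Power = Φ(z_β) = Φ(-0.041) ≈ 0.484

Effect size d = 0.17 is very small by Cohen's convention (0.2/0.5/0.8).

Threshold: power ≥ 0.80 is conventionally adequate.
Power ≈ 0.48 → the study is underpowered (power < 0.80).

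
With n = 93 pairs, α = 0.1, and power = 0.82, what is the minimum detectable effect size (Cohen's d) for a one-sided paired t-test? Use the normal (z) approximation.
d ≈ 0.23

Minimum detectable effect (paired t-test, normal approximation):
d = (z_α + z_β) / √n
d = (1.282 + 0.915) / √93
d = 2.197 / 9.644
d ≈ 0.23

By Cohen's convention (0.2 small / 0.5 medium / 0.8 large): small effect.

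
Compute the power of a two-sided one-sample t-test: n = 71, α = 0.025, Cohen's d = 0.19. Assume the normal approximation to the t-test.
Power ≈ 0.26

Power calculation (one-sample t-test, normal approximation):
z_β = d · √n - z_{α/2}
z_β = 0.19 · √71 - 2.241
z_β = 0.19 · 8.426 - 2.241
z_β = -0.640

Power = Φ(z_β) = Φ(-0.640) ≈ 0.261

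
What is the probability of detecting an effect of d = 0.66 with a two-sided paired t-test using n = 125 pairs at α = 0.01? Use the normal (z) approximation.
Power ≈ 1.00

Power calculation (paired t-test, normal approximation):
z_β = d · √n - z_{α/2}
z_β = 0.66 · √125 - 2.576
z_β = 0.66 · 11.180 - 2.576
z_β = 4.803

Power = Φ(z_β) = Φ(4.803) ≈ 1.000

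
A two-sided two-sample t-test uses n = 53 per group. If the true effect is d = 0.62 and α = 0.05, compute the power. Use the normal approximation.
Power ≈ 0.89

Power calculation (two-sample t-test, normal approximation):
z_β = d · √(n/2) - z_{α/2}
z_β = 0.62 · √(53/2) - 1.960
z_β = 0.62 · 5.148 - 1.960
z_β = 1.232

Power = Φ(z_β) = Φ(1.232) ≈ 0.891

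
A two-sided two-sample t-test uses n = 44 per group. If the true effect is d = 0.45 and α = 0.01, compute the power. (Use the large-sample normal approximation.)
Power ≈ 0.32

Power calculation (two-sample t-test, normal approximation):
z_β = d · √(n/2) - z_{α/2}
z_β = 0.45 · √(44/2) - 2.576
z_β = 0.45 · 4.690 - 2.576
z_β = -0.465

Power = Φ(z_β) = Φ(-0.465) ≈ 0.321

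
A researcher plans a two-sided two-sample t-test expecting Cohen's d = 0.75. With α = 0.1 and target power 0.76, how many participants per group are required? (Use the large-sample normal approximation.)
n = 20 per group

Sample size formula (two-sample t-test, normal approximation):
n = 2 · ((z_{α/2} + z_β) / d)²

z_{α/2} = 1.645 (for α = 0.1, two-sided)
z_β = 0.706 (for power = 0.76)
d = 0.75

n = 2 · ((1.645 + 0.706) / 0.75)²
n = 2 · (3.135)²
n ≈ 19.66
Round up to the next whole number: n = 20 per group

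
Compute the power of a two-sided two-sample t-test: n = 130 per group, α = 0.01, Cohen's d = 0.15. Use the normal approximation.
Power ≈ 0.09

Power calculation (two-sample t-test, normal approximation):
z_β = d · √(n/2) - z_{α/2}
z_β = 0.15 · √(130/2) - 2.576
z_β = 0.15 · 8.062 - 2.576
z_β = -1.366

Power = Φ(z_β) = Φ(-1.366) ≈ 0.086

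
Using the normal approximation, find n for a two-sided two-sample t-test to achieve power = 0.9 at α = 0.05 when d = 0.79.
n = 34 per group

Sample size formula (two-sample t-test, normal approximation):
n = 2 · ((z_{α/2} + z_β) / d)²

z_{α/2} = 1.960 (for α = 0.05, two-sided)
z_β = 1.282 (for power = 0.9)
d = 0.79

n = 2 · ((1.960 + 1.282) / 0.79)²
n = 2 · (4.104)²
n ≈ 33.69
Round up to the next whole number: n = 34 per group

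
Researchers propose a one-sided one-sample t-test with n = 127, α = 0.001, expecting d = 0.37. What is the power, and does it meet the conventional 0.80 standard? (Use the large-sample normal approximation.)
Power ≈ 0.86; the study is adequately powered (power ≥ 0.80)

Power calculation (one-sample t-test, normal approximation):
z_β = d · √n - z_α
z_β = 0.37 · √127 - 3.090
z_β = 0.37 · 11.269 - 3.090
z_β = 1.079

Power = Φ(z_β) = Φ(1.079) ≈ 0.860

Effect size d = 0.37 is small by Cohen's convention (0.2/0.5/0.8).

Threshold: power ≥ 0.80 is conventionally adequate.
Power ≈ 0.86 → the study is adequately powered (power ≥ 0.80).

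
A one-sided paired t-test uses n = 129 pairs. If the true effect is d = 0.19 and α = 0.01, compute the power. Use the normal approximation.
Power ≈ 0.43

Power calculation (paired t-test, normal approximation):
z_β = d · √n - z_α
z_β = 0.19 · √129 - 2.326
z_β = 0.19 · 11.358 - 2.326
z_β = -0.168

Power = Φ(z_β) = Φ(-0.168) ≈ 0.433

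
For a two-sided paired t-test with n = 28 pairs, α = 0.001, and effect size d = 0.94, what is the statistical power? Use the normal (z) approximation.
Power ≈ 0.95

Power calculation (paired t-test, normal approximation):
z_β = d · √n - z_{α/2}
z_β = 0.94 · √28 - 3.291
z_β = 0.94 · 5.292 - 3.291
z_β = 1.683

Power = Φ(z_β) = Φ(1.683) ≈ 0.954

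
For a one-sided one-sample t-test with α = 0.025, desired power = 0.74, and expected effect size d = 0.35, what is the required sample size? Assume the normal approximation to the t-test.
n = 56

Sample size formula (one-sample t-test, normal approximation):
n = ((z_α + z_β) / d)²

z_α = 1.960 (for α = 0.025, one-sided)
z_β = 0.643 (for power = 0.74)
d = 0.35

n = ((1.960 + 0.643) / 0.35)²
n = (7.437)²
n ≈ 55.31
Round up to the next whole number: n = 56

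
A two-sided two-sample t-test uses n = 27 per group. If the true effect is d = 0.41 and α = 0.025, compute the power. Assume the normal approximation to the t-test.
Power ≈ 0.23

Power calculation (two-sample t-test, normal approximation):
z_β = d · √(n/2) - z_{α/2}
z_β = 0.41 · √(27/2) - 2.241
z_β = 0.41 · 3.674 - 2.241
z_β = -0.735

Power = Φ(z_β) = Φ(-0.735) ≈ 0.231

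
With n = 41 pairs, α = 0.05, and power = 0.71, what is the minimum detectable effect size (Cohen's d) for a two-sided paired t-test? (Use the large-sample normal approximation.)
d ≈ 0.39

Minimum detectable effect (paired t-test, normal approximation):
d = (z_{α/2} + z_β) / √n
d = (1.960 + 0.553) / √41
d = 2.513 / 6.403
d ≈ 0.39

By Cohen's convention (0.2 small / 0.5 medium / 0.8 large): small effect.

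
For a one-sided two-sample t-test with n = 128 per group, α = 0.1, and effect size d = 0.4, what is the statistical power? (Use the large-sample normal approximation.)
Power ≈ 0.97

Power calculation (two-sample t-test, normal approximation):
z_β = d · √(n/2) - z_α
z_β = 0.4 · √(128/2) - 1.282
z_β = 0.4 · 8.000 - 1.282
z_β = 1.918

Power = Φ(z_β) = Φ(1.918) ≈ 0.972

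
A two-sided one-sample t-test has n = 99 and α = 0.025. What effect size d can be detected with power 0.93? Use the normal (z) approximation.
d ≈ 0.37

Minimum detectable effect (one-sample t-test, normal approximation):
d = (z_{α/2} + z_β) / √n
d = (2.241 + 1.476) / √99
d = 3.717 / 9.950
d ≈ 0.37

By Cohen's convention (0.2 small / 0.5 medium / 0.8 large): small effect.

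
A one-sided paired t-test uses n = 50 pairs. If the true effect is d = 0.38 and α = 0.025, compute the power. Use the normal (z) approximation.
Power ≈ 0.77

Power calculation (paired t-test, normal approximation):
z_β = d · √n - z_α
z_β = 0.38 · √50 - 1.960
z_β = 0.38 · 7.071 - 1.960
z_β = 0.727

Power = Φ(z_β) = Φ(0.727) ≈ 0.766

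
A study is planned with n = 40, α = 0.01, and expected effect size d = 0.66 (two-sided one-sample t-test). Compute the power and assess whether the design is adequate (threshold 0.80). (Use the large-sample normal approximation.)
Power ≈ 0.95; the study is adequately powered (power ≥ 0.80)

Power calculation (one-sample t-test, normal approximation):
z_β = d · √n - z_{α/2}
z_β = 0.66 · √40 - 2.576
z_β = 0.66 · 6.325 - 2.576
z_β = 1.598

Power = Φ(z_β) = Φ(1.598) ≈ 0.945

Effect size d = 0.66 is medium by Cohen's convention (0.2/0.5/0.8).

Threshold: power ≥ 0.80 is conventionally adequate.
Power ≈ 0.95 → the study is adequately powered (power ≥ 0.80).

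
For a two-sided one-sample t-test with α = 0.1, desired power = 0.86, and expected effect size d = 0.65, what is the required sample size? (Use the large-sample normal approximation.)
n = 18

Sample size formula (one-sample t-test, normal approximation):
n = ((z_{α/2} + z_β) / d)²

z_{α/2} = 1.645 (for α = 0.1, two-sided)
z_β = 1.080 (for power = 0.86)
d = 0.65

n = ((1.645 + 1.080) / 0.65)²
n = (4.192)²
n ≈ 17.57
Round up to the next whole number: n = 18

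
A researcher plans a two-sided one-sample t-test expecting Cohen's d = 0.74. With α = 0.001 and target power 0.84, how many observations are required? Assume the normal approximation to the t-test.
n = 34

Sample size formula (one-sample t-test, normal approximation):
n = ((z_{α/2} + z_β) / d)²

z_{α/2} = 3.291 (for α = 0.001, two-sided)
z_β = 0.994 (for power = 0.84)
d = 0.74

n = ((3.291 + 0.994) / 0.74)²
n = (5.791)²
n ≈ 33.54
Round up to the next whole number: n = 34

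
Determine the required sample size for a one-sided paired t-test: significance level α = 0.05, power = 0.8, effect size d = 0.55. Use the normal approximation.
n = 21 pairs

Sample size formula (paired t-test, normal approximation):
n = ((z_α + z_β) / d)²

z_α = 1.645 (for α = 0.05, one-sided)
z_β = 0.842 (for power = 0.8)
d = 0.55

n = ((1.645 + 0.842) / 0.55)²
n = (4.522)²
n ≈ 20.45
Round up to the next whole number: n = 21 pairs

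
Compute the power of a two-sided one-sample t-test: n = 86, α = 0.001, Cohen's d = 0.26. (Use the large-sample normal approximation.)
Power ≈ 0.19

Power calculation (one-sample t-test, normal approximation):
z_β = d · √n - z_{α/2}
z_β = 0.26 · √86 - 3.291
z_β = 0.26 · 9.274 - 3.291
z_β = -0.879

Power = Φ(z_β) = Φ(-0.879) ≈ 0.190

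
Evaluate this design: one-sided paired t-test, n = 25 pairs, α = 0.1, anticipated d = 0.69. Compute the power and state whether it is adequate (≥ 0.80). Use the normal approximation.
Power ≈ 0.98; the study is adequately powered (power ≥ 0.80)

Power calculation (paired t-test, normal approximation):
z_β = d · √n - z_α
z_β = 0.69 · √25 - 1.282
z_β = 0.69 · 5.000 - 1.282
z_β = 2.168

Power = Φ(z_β) = Φ(2.168) ≈ 0.985

Effect size d = 0.69 is medium by Cohen's convention (0.2/0.5/0.8).

Threshold: power ≥ 0.80 is conventionally adequate.
Power ≈ 0.98 → the study is adequately powered (power ≥ 0.80).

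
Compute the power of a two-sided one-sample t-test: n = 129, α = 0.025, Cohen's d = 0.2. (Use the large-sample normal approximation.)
Power ≈ 0.51

Power calculation (one-sample t-test, normal approximation):
z_β = d · √n - z_{α/2}
z_β = 0.2 · √129 - 2.241
z_β = 0.2 · 11.358 - 2.241
z_β = 0.030

Power = Φ(z_β) = Φ(0.030) ≈ 0.512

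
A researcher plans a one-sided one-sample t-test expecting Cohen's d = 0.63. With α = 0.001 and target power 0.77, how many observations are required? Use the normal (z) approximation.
n = 37

Sample size formula (one-sample t-test, normal approximation):
n = ((z_α + z_β) / d)²

z_α = 3.090 (for α = 0.001, one-sided)
z_β = 0.739 (for power = 0.77)
d = 0.63

n = ((3.090 + 0.739) / 0.63)²
n = (6.078)²
n ≈ 36.94
Round up to the next whole number: n = 37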